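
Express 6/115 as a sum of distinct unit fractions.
1/20 + 1/460

Greedy algorithm:
6/115: ceiling(115/6) = 20, use 1/20
1/460: ceiling(460/1) = 460, use 1/460
Result: 6/115 = 1/20 + 1/460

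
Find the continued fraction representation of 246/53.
[4; 1, 1, 1, 3, 1, 3]

Euclidean algorithm steps:
246 = 4 × 53 + 34
53 = 1 × 34 + 19
34 = 1 × 19 + 15
19 = 1 × 15 + 4
15 = 3 × 4 + 3
4 = 1 × 3 + 1
3 = 3 × 1 + 0
Continued fraction: [4; 1, 1, 1, 3, 1, 3]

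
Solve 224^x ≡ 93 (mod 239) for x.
54

Baby-step giant-step with step n = ⌈√239⌉ = 16.
Baby steps 224^j mod 239 (j:value) for j=0..15: 0:1, 1:224, 2:225, 3:210, 4:196, 5:167, 6:124, 7:52, 8:176, 9:228, 10:165, 11:154, 12:80, 13:234, 14:75, 15:70.
Giant-step multiplier: 224^(-16) ≡ 224^(238-16) = 224^222 ≡ 150 (mod 239).
Giant steps γ_i = 93·150^i mod 239: γ_0=93, γ_1=88, γ_2=55, γ_3=124 (in table at j=6).
x = i·n + j = 3·16 + 6 = 54.
Check: 224^54 ≡ 93 (mod 239).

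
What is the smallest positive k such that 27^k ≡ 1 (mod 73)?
4

73 is prime, so ord(27) divides φ(73) = 72.
Divisors of 72: 1, 2, 3, 4, 6, 8, 9, 12, 18, 24, 36, 72.
Repeated squaring: 27^1 ≡ 27, 27^2 ≡ 72, 27^4 ≡ 1, 27^8 ≡ 1, 27^16 ≡ 1, 27^32 ≡ 1, 27^64 ≡ 1 (mod 73).
Test 27^d mod 73 for each divisor d in increasing order:
27^1 ≡ 27
27^2 ≡ 72
27^3 = 27^2·27^1 ≡ 46
27^4 ≡ 1  ← first divisor giving 1
The order is 4.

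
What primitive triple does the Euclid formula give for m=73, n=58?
(1965, 8468, 8693)

Euclid's formula: a = m² - n², b = 2mn, c = m² + n²
m = 73, n = 58
a = 73² - 58² = 5329 - 3364 = 1965
b = 2 × 73 × 58 = 8468
c = 73² + 58² = 5329 + 3364 = 8693
Verification: 1965² + 8468² = 3861225 + 71707024 = 75568249 = 8693² ✓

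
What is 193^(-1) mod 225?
7

gcd(193, 225) = 1, so the inverse exists.
Extended Euclidean algorithm on (225, 193):
225 = 1 × 193 + 32  ⟹  32 = (1)·225 + (-1)·193
193 = 6 × 32 + 1  ⟹  1 = (-6)·225 + (7)·193
So (7)·193 ≡ 1 (mod 225), i.e. 193^(-1) ≡ 7 (mod 225).
Check: 193 × 7 = 1351 ≡ 1 (mod 225)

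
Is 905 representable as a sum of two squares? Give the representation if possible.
8² + 29² (a=8, b=29)

Factorization: 905 = 5 × 181
By Fermat: n is sum of two squares iff every prime p ≡ 3 (mod 4) appears to even power.
All primes ≡ 3 (mod 4) appear to even power.
Search a = 0, 1, 2, … for 905 - a² a perfect square: first hit at a = 8: 905 - 64 = 841 = 29².
905 = 8² + 29² = 64 + 841 ✓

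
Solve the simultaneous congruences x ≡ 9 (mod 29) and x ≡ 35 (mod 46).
357

Using Chinese Remainder Theorem:
M = 29 × 46 = 1334
M1 = 46, M2 = 29
y1 = 46^(-1) mod 29 = 12
y2 = 29^(-1) mod 46 = 27
x = (9×46×12 + 35×29×27) mod 1334 = 357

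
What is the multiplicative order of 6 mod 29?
14

29 is prime, so ord(6) divides φ(29) = 28.
Divisors of 28: 1, 2, 4, 7, 14, 28.
Repeated squaring: 6^1 ≡ 6, 6^2 ≡ 7, 6^4 ≡ 20, 6^8 ≡ 23, 6^16 ≡ 7 (mod 29).
Test 6^d mod 29 for each divisor d in increasing order:
6^1 ≡ 6
6^2 ≡ 7
6^4 ≡ 20
6^7 = 6^4·6^2·6^1 ≡ 28
6^14 = 6^8·6^4·6^2 ≡ 1  ← first divisor giving 1
The order is 14.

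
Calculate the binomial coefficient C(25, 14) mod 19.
0

Using Lucas' theorem:
Write n=25 and k=14 in base 19:
n in base 19: [1, 6]
k in base 19: [0, 14]
C(25,14) mod 19 = ∏ C(n_i, k_i) mod 19
Digit binomials (mod 19): C(1,0) = 1; C(6,14) = 0 (k_i > n_i)
Product: 1 × 0 = 0 ≡ 0 (mod 19)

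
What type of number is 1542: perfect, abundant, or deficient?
abundant

Proper divisors of 1542: sum = 1 + 2 + 3 + 6 + 257 + 514 + 771 = 1554
Since 1554 > 1542, 1542 is abundant.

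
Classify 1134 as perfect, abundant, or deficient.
abundant

Proper divisors of 1134: sum = 1 + 2 + 3 + 6 + 7 + 9 + 14 + 18 + ... + 162 + 189 + 378 + 567 (19 divisors) = 1770
Since 1770 > 1134, 1134 is abundant.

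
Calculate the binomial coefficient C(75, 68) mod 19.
18

Using Lucas' theorem:
Write n=75 and k=68 in base 19:
n in base 19: [3, 18]
k in base 19: [3, 11]
C(75,68) mod 19 = ∏ C(n_i, k_i) mod 19
Digit binomials (mod 19): C(3,3) = 1; C(18,11) = 31824 ≡ 18
Product: 1 × 18 = 18 ≡ 18 (mod 19)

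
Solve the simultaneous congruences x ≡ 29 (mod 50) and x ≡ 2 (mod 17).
529

Using Chinese Remainder Theorem:
M = 50 × 17 = 850
M1 = 17, M2 = 50
y1 = 17^(-1) mod 50 = 3
y2 = 50^(-1) mod 17 = 16
x = (29×17×3 + 2×50×16) mod 850 = 529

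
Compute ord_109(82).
18

109 is prime, so ord(82) divides φ(109) = 108.
Divisors of 108: 1, 2, 3, 4, 6, 9, 12, 18, 27, 36, 54, 108.
Repeated squaring: 82^1 ≡ 82, 82^2 ≡ 75, 82^4 ≡ 66, 82^8 ≡ 105, 82^16 ≡ 16, 82^32 ≡ 38, 82^64 ≡ 27 (mod 109).
Test 82^d mod 109 for each divisor d in increasing order:
82^1 ≡ 82
82^2 ≡ 75
82^3 = 82^2·82^1 ≡ 46
82^4 ≡ 66
82^6 = 82^4·82^2 ≡ 45
82^9 = 82^8·82^1 ≡ 108
82^12 = 82^8·82^4 ≡ 63
82^18 = 82^16·82^2 ≡ 1  ← first divisor giving 1
The order is 18.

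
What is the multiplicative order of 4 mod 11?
5

11 is prime, so ord(4) divides φ(11) = 10.
Divisors of 10: 1, 2, 5, 10.
Repeated squaring: 4^1 ≡ 4, 4^2 ≡ 5, 4^4 ≡ 3, 4^8 ≡ 9 (mod 11).
Test 4^d mod 11 for each divisor d in increasing order:
4^1 ≡ 4
4^2 ≡ 5
4^5 = 4^4·4^1 ≡ 1  ← first divisor giving 1
The order is 5.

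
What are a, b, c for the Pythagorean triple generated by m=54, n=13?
(2747, 1404, 3085)

Euclid's formula: a = m² - n², b = 2mn, c = m² + n²
m = 54, n = 13
a = 54² - 13² = 2916 - 169 = 2747
b = 2 × 54 × 13 = 1404
c = 54² + 13² = 2916 + 169 = 3085
Verification: 2747² + 1404² = 7546009 + 1971216 = 9517225 = 3085² ✓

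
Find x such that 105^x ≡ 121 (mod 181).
152

Baby-step giant-step with step n = ⌈√181⌉ = 14.
Baby steps 105^j mod 181 (j:value) for j=0..13: 0:1, 1:105, 2:165, 3:130, 4:75, 5:92, 6:67, 7:157, 8:14, 9:22, 10:138, 11:10, 12:145, 13:21.
Giant-step multiplier: 105^(-14) ≡ 105^(180-14) = 105^166 ≡ 11 (mod 181).
Giant steps γ_i = 121·11^i mod 181: γ_0=121, γ_1=64, γ_2=161, γ_3=142, γ_4=114, γ_5=168, γ_6=38, γ_7=56, γ_8=73, γ_9=79, γ_10=145 (in table at j=12).
x = i·n + j = 10·14 + 12 = 152.
Check: 105^152 ≡ 121 (mod 181).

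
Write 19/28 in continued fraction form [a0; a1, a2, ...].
[0; 1, 2, 9]

Euclidean algorithm steps:
19 = 0 × 28 + 19
28 = 1 × 19 + 9
19 = 2 × 9 + 1
9 = 9 × 1 + 0
Continued fraction: [0; 1, 2, 9]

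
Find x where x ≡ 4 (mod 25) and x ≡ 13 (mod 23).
404

Using Chinese Remainder Theorem:
M = 25 × 23 = 575
M1 = 23, M2 = 25
y1 = 23^(-1) mod 25 = 12
y2 = 25^(-1) mod 23 = 12
x = (4×23×12 + 13×25×12) mod 575 = 404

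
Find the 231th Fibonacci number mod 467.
303

Matrix identity: Q^n = [[F_(n+1), F_n], [F_n, F_(n-1)]] with Q = [[1,1],[1,0]].
n = 231 = 11100111₂. Square-and-multiply, entries mod 467:
Q^1 = [[1,1],[1,0]]
Q^3 = (Q^1)²·Q = [[3,2],[2,1]]
Q^7 = (Q^3)²·Q = [[21,13],[13,8]]
Q^14 = (Q^7)² = [[143,377],[377,233]]
Q^28 = (Q^14)² = [[62,251],[251,278]]
Q^57 = (Q^28)²·Q = [[410,64],[64,346]]
Q^115 = (Q^57)²·Q = [[156,340],[340,283]]
Q^231 = (Q^115)²·Q = [[123,303],[303,287]]
F_231 mod 467 = Q^231[0][1] = 303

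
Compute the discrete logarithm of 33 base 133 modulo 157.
62

Baby-step giant-step with step n = ⌈√157⌉ = 13.
Baby steps 133^j mod 157 (j:value) for j=0..12: 0:1, 1:133, 2:105, 3:149, 4:35, 5:102, 6:64, 7:34, 8:126, 9:116, 10:42, 11:91, 12:14.
Giant-step multiplier: 133^(-13) ≡ 133^(156-13) = 133^143 ≡ 107 (mod 157).
Giant steps γ_i = 33·107^i mod 157: γ_0=33, γ_1=77, γ_2=75, γ_3=18, γ_4=42 (in table at j=10).
x = i·n + j = 4·13 + 10 = 62.
Check: 133^62 ≡ 33 (mod 157).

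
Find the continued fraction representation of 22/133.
[0; 6, 22]

Euclidean algorithm steps:
22 = 0 × 133 + 22
133 = 6 × 22 + 1
22 = 22 × 1 + 0
Continued fraction: [0; 6, 22]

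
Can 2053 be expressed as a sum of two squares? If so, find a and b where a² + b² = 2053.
17² + 42² (a=17, b=42)

Factorization: 2053 = 2053
By Fermat: n is sum of two squares iff every prime p ≡ 3 (mod 4) appears to even power.
All primes ≡ 3 (mod 4) appear to even power.
Search a = 0, 1, 2, … for 2053 - a² a perfect square: first hit at a = 17: 2053 - 289 = 1764 = 42².
2053 = 17² + 42² = 289 + 1764 ✓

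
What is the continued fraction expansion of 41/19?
[2; 6, 3]

Euclidean algorithm steps:
41 = 2 × 19 + 3
19 = 6 × 3 + 1
3 = 3 × 1 + 0
Continued fraction: [2; 6, 3]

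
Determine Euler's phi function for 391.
352

391 = 17 × 23
φ(n) = n × ∏(1 - 1/p) for each prime p dividing n
φ(391) = 391 × (1 - 1/17) × (1 - 1/23) = 352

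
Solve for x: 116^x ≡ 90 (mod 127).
7

Baby-step giant-step with step n = ⌈√127⌉ = 12.
Baby steps 116^j mod 127 (j:value) for j=0..11: 0:1, 1:116, 2:121, 3:66, 4:36, 5:112, 6:38, 7:90, 8:26, 9:95, 10:98, 11:65.
h = 90 is already in the table at j=7, so x = 7.
Check: 116^7 ≡ 90 (mod 127).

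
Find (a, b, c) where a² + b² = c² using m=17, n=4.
(273, 136, 305)

Euclid's formula: a = m² - n², b = 2mn, c = m² + n²
m = 17, n = 4
a = 17² - 4² = 289 - 16 = 273
b = 2 × 17 × 4 = 136
c = 17² + 4² = 289 + 16 = 305
Verification: 273² + 136² = 74529 + 18496 = 93025 = 305² ✓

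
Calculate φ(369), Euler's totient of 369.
240

369 = 3^2 × 41
φ(n) = n × ∏(1 - 1/p) for each prime p dividing n
φ(369) = 369 × (1 - 1/3) × (1 - 1/41) = 240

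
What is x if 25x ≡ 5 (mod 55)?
x ≡ 9 (mod 11)

gcd(25, 55) = 5, which divides 5, so solutions exist.
Divide through by 5: 5x ≡ 1 (mod 11).
Find 5^(-1) mod 11 by the extended Euclidean algorithm:
11 = 2 × 5 + 1  ⟹  1 = (1)·11 + (-2)·5
So (-2)·5 ≡ 1 (mod 11), i.e. 5^(-1) ≡ -2 ≡ 9 (mod 11).
x ≡ 9 × 1 = 9 ≡ 9 (mod 11).
Check: 25 × 9 = 225 ≡ 5 (mod 55).
x ≡ 9 (mod 11), giving 5 solutions mod 55.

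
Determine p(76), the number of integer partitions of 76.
9289091

p(n) counts ways to write n as a sum of positive integers (order ignored).
Euler's pentagonal recurrence: p(k) = p(k-1) + p(k-2) - p(k-5) - p(k-7) + p(k-12) + p(k-15) - ... (offsets j(3j∓1)/2, signs ++--, p(0)=1, p(<0)=0).
DP table for k = 0..75: p(0)=1, p(1)=1, p(2)=2, p(3)=3, p(4)=5, p(5)=7, p(6)=11, p(7)=15, p(8)=22, p(9)=30, p(10)=42, p(11)=56, p(12)=77, p(13)=101, p(14)=135, p(15)=176, p(16)=231, p(17)=297, p(18)=385, p(19)=490, p(20)=627, p(21)=792, p(22)=1002, p(23)=1255, p(24)=1575, p(25)=1958, p(26)=2436, p(27)=3010, p(28)=3718, p(29)=4565, p(30)=5604, p(31)=6842, p(32)=8349, p(33)=10143, p(34)=12310, p(35)=14883, p(36)=17977, p(37)=21637, p(38)=26015, p(39)=31185, p(40)=37338, p(41)=44583, p(42)=53174, p(43)=63261, p(44)=75175, p(45)=89134, p(46)=105558, p(47)=124754, p(48)=147273, p(49)=173525, p(50)=204226, p(51)=239943, p(52)=281589, p(53)=329931, p(54)=386155, p(55)=451276, p(56)=526823, p(57)=614154, p(58)=715220, p(59)=831820, p(60)=966467, p(61)=1121505, p(62)=1300156, p(63)=1505499, p(64)=1741630, p(65)=2012558, p(66)=2323520, p(67)=2679689, p(68)=3087735, p(69)=3554345, p(70)=4087968, p(71)=4697205, p(72)=5392783, p(73)=6185689, p(74)=7089500, p(75)=8118264.
Final step: p(76) = p(75) + p(74) - p(71) - p(69) + p(64) + p(61) - p(54) - p(50) + p(41) + p(36) - p(25) - p(19) + p(6)
= 8118264 + 7089500 - 4697205 - 3554345 + 1741630 + 1121505 - 386155 - 204226 + 44583 + 17977 - 1958 - 490 + 11
= 9289091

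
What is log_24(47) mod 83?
67

Baby-step giant-step with step n = ⌈√83⌉ = 10.
Baby steps 24^j mod 83 (j:value) for j=0..9: 0:1, 1:24, 2:78, 3:46, 4:25, 5:19, 6:41, 7:71, 8:44, 9:60.
Giant-step multiplier: 24^(-10) ≡ 24^(82-10) = 24^72 ≡ 63 (mod 83).
Giant steps γ_i = 47·63^i mod 83: γ_0=47, γ_1=56, γ_2=42, γ_3=73, γ_4=34, γ_5=67, γ_6=71 (in table at j=7).
x = i·n + j = 6·10 + 7 = 67.
Check: 24^67 ≡ 47 (mod 83).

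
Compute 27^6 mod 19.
1

Repeated squaring. Binary of 6 = 110.
27^1 ≡ 8 (mod 19); 27^2 ≡ 7 (mod 19); 27^4 ≡ 11 (mod 19)
27^6 = 27^2 × 27^4 ≡ 1 (mod 19)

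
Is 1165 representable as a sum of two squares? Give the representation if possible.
3² + 34² (a=3, b=34)

Factorization: 1165 = 5 × 233
By Fermat: n is sum of two squares iff every prime p ≡ 3 (mod 4) appears to even power.
All primes ≡ 3 (mod 4) appear to even power.
Search a = 0, 1, 2, … for 1165 - a² a perfect square: first hit at a = 3: 1165 - 9 = 1156 = 34².
1165 = 3² + 34² = 9 + 1156 ✓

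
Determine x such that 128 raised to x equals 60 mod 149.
91

Baby-step giant-step with step n = ⌈√149⌉ = 13.
Baby steps 128^j mod 149 (j:value) for j=0..12: 0:1, 1:128, 2:143, 3:126, 4:36, 5:138, 6:82, 7:66, 8:104, 9:51, 10:121, 11:141, 12:19.
Giant-step multiplier: 128^(-13) ≡ 128^(148-13) = 128^135 ≡ 59 (mod 149).
Giant steps γ_i = 60·59^i mod 149: γ_0=60, γ_1=113, γ_2=111, γ_3=142, γ_4=34, γ_5=69, γ_6=48, γ_7=1 (in table at j=0).
x = i·n + j = 7·13 + 0 = 91.
Check: 128^91 ≡ 60 (mod 149).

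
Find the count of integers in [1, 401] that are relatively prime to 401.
400

401 = 401
φ(n) = n × ∏(1 - 1/p) for each prime p dividing n
φ(401) = 401 × (1 - 1/401) = 400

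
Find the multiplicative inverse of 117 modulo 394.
229

gcd(117, 394) = 1, so the inverse exists.
Extended Euclidean algorithm on (394, 117):
394 = 3 × 117 + 43  ⟹  43 = (1)·394 + (-3)·117
117 = 2 × 43 + 31  ⟹  31 = (-2)·394 + (7)·117
43 = 1 × 31 + 12  ⟹  12 = (3)·394 + (-10)·117
31 = 2 × 12 + 7  ⟹  7 = (-8)·394 + (27)·117
12 = 1 × 7 + 5  ⟹  5 = (11)·394 + (-37)·117
7 = 1 × 5 + 2  ⟹  2 = (-19)·394 + (64)·117
5 = 2 × 2 + 1  ⟹  1 = (49)·394 + (-165)·117
So (-165)·117 ≡ 1 (mod 394), i.e. 117^(-1) ≡ -165 ≡ 229 (mod 394).
Check: 117 × 229 = 26793 ≡ 1 (mod 394)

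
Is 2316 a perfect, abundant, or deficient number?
abundant

Proper divisors of 2316: sum = 1 + 2 + 3 + 4 + 6 + 12 + 193 + 386 + 579 + 772 + 1158 = 3116
Since 3116 > 2316, 2316 is abundant.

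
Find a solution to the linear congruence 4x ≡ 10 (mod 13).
x ≡ 9 (mod 13)

gcd(4, 13) = 1, which divides 10, so solutions exist.
Find 4^(-1) mod 13 by the extended Euclidean algorithm:
13 = 3 × 4 + 1  ⟹  1 = (1)·13 + (-3)·4
So (-3)·4 ≡ 1 (mod 13), i.e. 4^(-1) ≡ -3 ≡ 10 (mod 13).
x ≡ 10 × 10 = 100 ≡ 9 (mod 13).
Check: 4 × 9 = 36 ≡ 10 (mod 13).
Unique solution: x ≡ 9 (mod 13)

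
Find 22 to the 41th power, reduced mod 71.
67

Repeated squaring. Binary of 41 = 101001.
22^1 ≡ 22 (mod 71); 22^2 ≡ 58 (mod 71); 22^4 ≡ 27 (mod 71); 22^8 ≡ 19 (mod 71); 22^16 ≡ 6 (mod 71); 22^32 ≡ 36 (mod 71)
22^41 = 22^1 × 22^8 × 22^32 ≡ 67 (mod 71)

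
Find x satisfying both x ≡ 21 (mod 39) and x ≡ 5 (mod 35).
1230

Using Chinese Remainder Theorem:
M = 39 × 35 = 1365
M1 = 35, M2 = 39
y1 = 35^(-1) mod 39 = 29
y2 = 39^(-1) mod 35 = 9
x = (21×35×29 + 5×39×9) mod 1365 = 1230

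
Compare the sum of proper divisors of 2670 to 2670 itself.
abundant

Proper divisors of 2670: sum = 1 + 2 + 3 + 5 + 6 + 10 + 15 + 30 + 89 + 178 + 267 + 445 + 534 + 890 + 1335 = 3810
Since 3810 > 2670, 2670 is abundant.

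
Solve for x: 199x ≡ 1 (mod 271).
207

gcd(199, 271) = 1, so the inverse exists.
Extended Euclidean algorithm on (271, 199):
271 = 1 × 199 + 72  ⟹  72 = (1)·271 + (-1)·199
199 = 2 × 72 + 55  ⟹  55 = (-2)·271 + (3)·199
72 = 1 × 55 + 17  ⟹  17 = (3)·271 + (-4)·199
55 = 3 × 17 + 4  ⟹  4 = (-11)·271 + (15)·199
17 = 4 × 4 + 1  ⟹  1 = (47)·271 + (-64)·199
So (-64)·199 ≡ 1 (mod 271), i.e. 199^(-1) ≡ -64 ≡ 207 (mod 271).
Check: 199 × 207 = 41193 ≡ 1 (mod 271)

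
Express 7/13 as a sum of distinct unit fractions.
1/2 + 1/26

Greedy algorithm:
7/13: ceiling(13/7) = 2, use 1/2
1/26: ceiling(26/1) = 26, use 1/26
Result: 7/13 = 1/2 + 1/26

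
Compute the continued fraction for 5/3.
[1; 1, 2]

Euclidean algorithm steps:
5 = 1 × 3 + 2
3 = 1 × 2 + 1
2 = 2 × 1 + 0
Continued fraction: [1; 1, 2]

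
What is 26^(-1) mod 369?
71

gcd(26, 369) = 1, so the inverse exists.
Extended Euclidean algorithm on (369, 26):
369 = 14 × 26 + 5  ⟹  5 = (1)·369 + (-14)·26
26 = 5 × 5 + 1  ⟹  1 = (-5)·369 + (71)·26
So (71)·26 ≡ 1 (mod 369), i.e. 26^(-1) ≡ 71 (mod 369).
Check: 26 × 71 = 1846 ≡ 1 (mod 369)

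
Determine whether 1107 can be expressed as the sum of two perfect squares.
Not possible

Factorization: 1107 = 3^3 × 41
By Fermat: n is sum of two squares iff every prime p ≡ 3 (mod 4) appears to even power.
Prime(s) ≡ 3 (mod 4) with odd exponent: [(3, 3)]
Therefore 1107 cannot be expressed as a² + b².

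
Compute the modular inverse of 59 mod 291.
74

gcd(59, 291) = 1, so the inverse exists.
Extended Euclidean algorithm on (291, 59):
291 = 4 × 59 + 55  ⟹  55 = (1)·291 + (-4)·59
59 = 1 × 55 + 4  ⟹  4 = (-1)·291 + (5)·59
55 = 13 × 4 + 3  ⟹  3 = (14)·291 + (-69)·59
4 = 1 × 3 + 1  ⟹  1 = (-15)·291 + (74)·59
So (74)·59 ≡ 1 (mod 291), i.e. 59^(-1) ≡ 74 (mod 291).
Check: 59 × 74 = 4366 ≡ 1 (mod 291)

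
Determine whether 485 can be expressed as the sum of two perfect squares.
1² + 22² (a=1, b=22)

Factorization: 485 = 5 × 97
By Fermat: n is sum of two squares iff every prime p ≡ 3 (mod 4) appears to even power.
All primes ≡ 3 (mod 4) appear to even power.
Search a = 0, 1, 2, … for 485 - a² a perfect square: first hit at a = 1: 485 - 1 = 484 = 22².
485 = 1² + 22² = 1 + 484 ✓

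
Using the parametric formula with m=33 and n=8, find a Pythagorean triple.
(1025, 528, 1153)

Euclid's formula: a = m² - n², b = 2mn, c = m² + n²
m = 33, n = 8
a = 33² - 8² = 1089 - 64 = 1025
b = 2 × 33 × 8 = 528
c = 33² + 8² = 1089 + 64 = 1153
Verification: 1025² + 528² = 1050625 + 278784 = 1329409 = 1153² ✓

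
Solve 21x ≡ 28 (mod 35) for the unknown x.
x ≡ 3 (mod 5)

gcd(21, 35) = 7, which divides 28, so solutions exist.
Divide through by 7: 3x ≡ 4 (mod 5).
Find 3^(-1) mod 5 by the extended Euclidean algorithm:
5 = 1 × 3 + 2  ⟹  2 = (1)·5 + (-1)·3
3 = 1 × 2 + 1  ⟹  1 = (-1)·5 + (2)·3
So (2)·3 ≡ 1 (mod 5), i.e. 3^(-1) ≡ 2 (mod 5).
x ≡ 2 × 4 = 8 ≡ 3 (mod 5).
Check: 21 × 3 = 63 ≡ 28 (mod 35).
x ≡ 3 (mod 5), giving 7 solutions mod 35.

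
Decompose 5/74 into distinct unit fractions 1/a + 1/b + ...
1/15 + 1/1110

Greedy algorithm:
5/74: ceiling(74/5) = 15, use 1/15
1/1110: ceiling(1110/1) = 1110, use 1/1110
Result: 5/74 = 1/15 + 1/1110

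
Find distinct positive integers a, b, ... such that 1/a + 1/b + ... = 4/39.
1/10 + 1/390

Greedy algorithm:
4/39: ceiling(39/4) = 10, use 1/10
1/390: ceiling(390/1) = 390, use 1/390
Result: 4/39 = 1/10 + 1/390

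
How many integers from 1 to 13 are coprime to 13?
12

13 = 13
φ(n) = n × ∏(1 - 1/p) for each prime p dividing n
φ(13) = 13 × (1 - 1/13) = 12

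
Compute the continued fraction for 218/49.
[4; 2, 4, 2, 2]

Euclidean algorithm steps:
218 = 4 × 49 + 22
49 = 2 × 22 + 5
22 = 4 × 5 + 2
5 = 2 × 2 + 1
2 = 2 × 1 + 0
Continued fraction: [4; 2, 4, 2, 2]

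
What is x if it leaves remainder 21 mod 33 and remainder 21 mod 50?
21

Using Chinese Remainder Theorem:
M = 33 × 50 = 1650
M1 = 50, M2 = 33
y1 = 50^(-1) mod 33 = 2
y2 = 33^(-1) mod 50 = 47
x = (21×50×2 + 21×33×47) mod 1650 = 21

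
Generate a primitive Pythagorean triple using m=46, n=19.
(1755, 1748, 2477)

Euclid's formula: a = m² - n², b = 2mn, c = m² + n²
m = 46, n = 19
a = 46² - 19² = 2116 - 361 = 1755
b = 2 × 46 × 19 = 1748
c = 46² + 19² = 2116 + 361 = 2477
Verification: 1755² + 1748² = 3080025 + 3055504 = 6135529 = 2477² ✓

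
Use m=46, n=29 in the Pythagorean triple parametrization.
(1275, 2668, 2957)

Euclid's formula: a = m² - n², b = 2mn, c = m² + n²
m = 46, n = 29
a = 46² - 29² = 2116 - 841 = 1275
b = 2 × 46 × 29 = 2668
c = 46² + 29² = 2116 + 841 = 2957
Verification: 1275² + 2668² = 1625625 + 7118224 = 8743849 = 2957² ✓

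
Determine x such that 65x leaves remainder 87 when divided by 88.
x ≡ 23 (mod 88)

gcd(65, 88) = 1, which divides 87, so solutions exist.
Find 65^(-1) mod 88 by the extended Euclidean algorithm:
88 = 1 × 65 + 23  ⟹  23 = (1)·88 + (-1)·65
65 = 2 × 23 + 19  ⟹  19 = (-2)·88 + (3)·65
23 = 1 × 19 + 4  ⟹  4 = (3)·88 + (-4)·65
19 = 4 × 4 + 3  ⟹  3 = (-14)·88 + (19)·65
4 = 1 × 3 + 1  ⟹  1 = (17)·88 + (-23)·65
So (-23)·65 ≡ 1 (mod 88), i.e. 65^(-1) ≡ -23 ≡ 65 (mod 88).
x ≡ 65 × 87 = 5655 ≡ 23 (mod 88).
Check: 65 × 23 = 1495 ≡ 87 (mod 88).
Unique solution: x ≡ 23 (mod 88)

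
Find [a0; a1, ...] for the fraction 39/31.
[1; 3, 1, 7]

Euclidean algorithm steps:
39 = 1 × 31 + 8
31 = 3 × 8 + 7
8 = 1 × 7 + 1
7 = 7 × 1 + 0
Continued fraction: [1; 3, 1, 7]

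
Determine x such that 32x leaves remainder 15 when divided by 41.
x ≡ 12 (mod 41)

gcd(32, 41) = 1, which divides 15, so solutions exist.
Find 32^(-1) mod 41 by the extended Euclidean algorithm:
41 = 1 × 32 + 9  ⟹  9 = (1)·41 + (-1)·32
32 = 3 × 9 + 5  ⟹  5 = (-3)·41 + (4)·32
9 = 1 × 5 + 4  ⟹  4 = (4)·41 + (-5)·32
5 = 1 × 4 + 1  ⟹  1 = (-7)·41 + (9)·32
So (9)·32 ≡ 1 (mod 41), i.e. 32^(-1) ≡ 9 (mod 41).
x ≡ 9 × 15 = 135 ≡ 12 (mod 41).
Check: 32 × 12 = 384 ≡ 15 (mod 41).
Unique solution: x ≡ 12 (mod 41)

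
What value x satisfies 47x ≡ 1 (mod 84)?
59

gcd(47, 84) = 1, so the inverse exists.
Extended Euclidean algorithm on (84, 47):
84 = 1 × 47 + 37  ⟹  37 = (1)·84 + (-1)·47
47 = 1 × 37 + 10  ⟹  10 = (-1)·84 + (2)·47
37 = 3 × 10 + 7  ⟹  7 = (4)·84 + (-7)·47
10 = 1 × 7 + 3  ⟹  3 = (-5)·84 + (9)·47
7 = 2 × 3 + 1  ⟹  1 = (14)·84 + (-25)·47
So (-25)·47 ≡ 1 (mod 84), i.e. 47^(-1) ≡ -25 ≡ 59 (mod 84).
Check: 47 × 59 = 2773 ≡ 1 (mod 84)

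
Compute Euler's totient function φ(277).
276

277 = 277
φ(n) = n × ∏(1 - 1/p) for each prime p dividing n
φ(277) = 277 × (1 - 1/277) = 276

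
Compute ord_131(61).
5

131 is prime, so ord(61) divides φ(131) = 130.
Divisors of 130: 1, 2, 5, 10, 13, 26, 65, 130.
Repeated squaring: 61^1 ≡ 61, 61^2 ≡ 53, 61^4 ≡ 58, 61^8 ≡ 89, 61^16 ≡ 61, 61^32 ≡ 53, 61^64 ≡ 58, 61^128 ≡ 89 (mod 131).
Test 61^d mod 131 for each divisor d in increasing order:
61^1 ≡ 61
61^2 ≡ 53
61^5 = 61^4·61^1 ≡ 1  ← first divisor giving 1
The order is 5.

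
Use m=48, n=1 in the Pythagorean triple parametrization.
(2303, 96, 2305)

Euclid's formula: a = m² - n², b = 2mn, c = m² + n²
m = 48, n = 1
a = 48² - 1² = 2304 - 1 = 2303
b = 2 × 48 × 1 = 96
c = 48² + 1² = 2304 + 1 = 2305
Verification: 2303² + 96² = 5303809 + 9216 = 5313025 = 2305² ✓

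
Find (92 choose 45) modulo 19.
12

Using Lucas' theorem:
Write n=92 and k=45 in base 19:
n in base 19: [4, 16]
k in base 19: [2, 7]
C(92,45) mod 19 = ∏ C(n_i, k_i) mod 19
Digit binomials (mod 19): C(4,2) = 6; C(16,7) = 11440 ≡ 2
Product: 6 × 2 = 12 ≡ 12 (mod 19)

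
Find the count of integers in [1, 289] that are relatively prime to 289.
272

289 = 17^2
φ(n) = n × ∏(1 - 1/p) for each prime p dividing n
φ(289) = 289 × (1 - 1/17) = 272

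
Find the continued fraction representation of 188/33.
[5; 1, 2, 3, 3]

Euclidean algorithm steps:
188 = 5 × 33 + 23
33 = 1 × 23 + 10
23 = 2 × 10 + 3
10 = 3 × 3 + 1
3 = 3 × 1 + 0
Continued fraction: [5; 1, 2, 3, 3]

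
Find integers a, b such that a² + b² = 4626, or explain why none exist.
45² + 51² (a=45, b=51)

Factorization: 4626 = 2 × 3^2 × 257
By Fermat: n is sum of two squares iff every prime p ≡ 3 (mod 4) appears to even power.
All primes ≡ 3 (mod 4) appear to even power.
Search a = 0, 1, 2, … for 4626 - a² a perfect square: first hit at a = 45: 4626 - 2025 = 2601 = 51².
4626 = 45² + 51² = 2025 + 2601 ✓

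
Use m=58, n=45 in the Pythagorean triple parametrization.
(1339, 5220, 5389)

Euclid's formula: a = m² - n², b = 2mn, c = m² + n²
m = 58, n = 45
a = 58² - 45² = 3364 - 2025 = 1339
b = 2 × 58 × 45 = 5220
c = 58² + 45² = 3364 + 2025 = 5389
Verification: 1339² + 5220² = 1792921 + 27248400 = 29041321 = 5389² ✓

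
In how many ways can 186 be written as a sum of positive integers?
1171432692373

p(n) counts ways to write n as a sum of positive integers (order ignored).
Euler's pentagonal recurrence: p(k) = p(k-1) + p(k-2) - p(k-5) - p(k-7) + p(k-12) + p(k-15) - ... (offsets j(3j∓1)/2, signs ++--, p(0)=1, p(<0)=0).
DP table for k = 0..185: p(0)=1, p(1)=1, p(2)=2, p(3)=3, p(4)=5, p(5)=7, p(6)=11, p(7)=15, p(8)=22, p(9)=30, p(10)=42, p(11)=56, p(12)=77, p(13)=101, p(14)=135, p(15)=176, p(16)=231, p(17)=297, p(18)=385, p(19)=490, p(20)=627, p(21)=792, p(22)=1002, p(23)=1255, p(24)=1575, p(25)=1958, p(26)=2436, p(27)=3010, p(28)=3718, p(29)=4565, p(30)=5604, p(31)=6842, p(32)=8349, p(33)=10143, p(34)=12310, p(35)=14883, p(36)=17977, p(37)=21637, p(38)=26015, p(39)=31185, p(40)=37338, p(41)=44583, p(42)=53174, p(43)=63261, p(44)=75175, p(45)=89134, p(46)=105558, p(47)=124754, p(48)=147273, p(49)=173525, p(50)=204226, p(51)=239943, p(52)=281589, p(53)=329931, p(54)=386155, p(55)=451276, p(56)=526823, p(57)=614154, p(58)=715220, p(59)=831820, p(60)=966467, p(61)=1121505, p(62)=1300156, p(63)=1505499, p(64)=1741630, p(65)=2012558, p(66)=2323520, p(67)=2679689, p(68)=3087735, p(69)=3554345, p(70)=4087968, p(71)=4697205, p(72)=5392783, p(73)=6185689, p(74)=7089500, p(75)=8118264, p(76)=9289091, p(77)=10619863, p(78)=12132164, p(79)=13848650, p(80)=15796476, p(81)=18004327, p(82)=20506255, p(83)=23338469, p(84)=26543660, p(85)=30167357, p(86)=34262962, p(87)=38887673, p(88)=44108109, p(89)=49995925, p(90)=56634173, p(91)=64112359, p(92)=72533807, p(93)=82010177, p(94)=92669720, p(95)=104651419, p(96)=118114304, p(97)=133230930, p(98)=150198136, p(99)=169229875, p(100)=190569292, p(101)=214481126, p(102)=241265379, p(103)=271248950, p(104)=304801365, p(105)=342325709, p(106)=384276336, p(107)=431149389, p(108)=483502844, p(109)=541946240, p(110)=607163746, p(111)=679903203, p(112)=761002156, p(113)=851376628, p(114)=952050665, p(115)=1064144451, p(116)=1188908248, p(117)=1327710076, p(118)=1482074143, p(119)=1653668665, p(120)=1844349560, p(121)=2056148051, p(122)=2291320912, p(123)=2552338241, p(124)=2841940500, p(125)=3163127352, p(126)=3519222692, p(127)=3913864295, p(128)=4351078600, p(129)=4835271870, p(130)=5371315400, p(131)=5964539504, p(132)=6620830889, p(133)=7346629512, p(134)=8149040695, p(135)=9035836076, p(136)=10015581680, p(137)=11097645016, p(138)=12292341831, p(139)=13610949895, p(140)=15065878135, p(141)=16670689208, p(142)=18440293320, p(143)=20390982757, p(144)=22540654445, p(145)=24908858009, p(146)=27517052599, p(147)=30388671978, p(148)=33549419497, p(149)=37027355200, p(150)=40853235313, p(151)=45060624582, p(152)=49686288421, p(153)=54770336324, p(154)=60356673280, p(155)=66493182097, p(156)=73232243759, p(157)=80630964769, p(158)=88751778802, p(159)=97662728555, p(160)=107438159466, p(161)=118159068427, p(162)=129913904637, p(163)=142798995930, p(164)=156919475295, p(165)=172389800255, p(166)=189334822579, p(167)=207890420102, p(168)=228204732751, p(169)=250438925115, p(170)=274768617130, p(171)=301384802048, p(172)=330495499613, p(173)=362326859895, p(174)=397125074750, p(175)=435157697830, p(176)=476715857290, p(177)=522115831195, p(178)=571701605655, p(179)=625846753120, p(180)=684957390936, p(181)=749474411781, p(182)=819876908323, p(183)=896684817527, p(184)=980462880430, p(185)=1071823774337.
Final step: p(186) = p(185) + p(184) - p(181) - p(179) + p(174) + p(171) - p(164) - p(160) + p(151) + p(146) - p(135) - p(129) + p(116) + p(109) - p(94) - p(86) + p(69) + p(60) - p(41) - p(31) + p(10)
= 1071823774337 + 980462880430 - 749474411781 - 625846753120 + 397125074750 + 301384802048 - 156919475295 - 107438159466 + 45060624582 + 27517052599 - 9035836076 - 4835271870 + 1188908248 + 541946240 - 92669720 - 34262962 + 3554345 + 966467 - 44583 - 6842 + 42
= 1171432692373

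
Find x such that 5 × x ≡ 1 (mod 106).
85

gcd(5, 106) = 1, so the inverse exists.
Extended Euclidean algorithm on (106, 5):
106 = 21 × 5 + 1  ⟹  1 = (1)·106 + (-21)·5
So (-21)·5 ≡ 1 (mod 106), i.e. 5^(-1) ≡ -21 ≡ 85 (mod 106).
Check: 5 × 85 = 425 ≡ 1 (mod 106)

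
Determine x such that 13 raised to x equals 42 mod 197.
68

Baby-step giant-step with step n = ⌈√197⌉ = 15.
Baby steps 13^j mod 197 (j:value) for j=0..14: 0:1, 1:13, 2:169, 3:30, 4:193, 5:145, 6:112, 7:77, 8:16, 9:11, 10:143, 11:86, 12:133, 13:153, 14:19.
Giant-step multiplier: 13^(-15) ≡ 13^(196-15) = 13^181 ≡ 67 (mod 197).
Giant steps γ_i = 42·67^i mod 197: γ_0=42, γ_1=56, γ_2=9, γ_3=12, γ_4=16 (in table at j=8).
x = i·n + j = 4·15 + 8 = 68.
Check: 13^68 ≡ 42 (mod 197).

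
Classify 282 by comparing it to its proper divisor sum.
abundant

Proper divisors of 282: sum = 1 + 2 + 3 + 6 + 47 + 94 + 141 = 294
Since 294 > 282, 282 is abundant.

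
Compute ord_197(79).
196

197 is prime, so ord(79) divides φ(197) = 196.
Divisors of 196: 1, 2, 4, 7, 14, 28, 49, 98, 196.
Repeated squaring: 79^1 ≡ 79, 79^2 ≡ 134, 79^4 ≡ 29, 79^8 ≡ 53, 79^16 ≡ 51, 79^32 ≡ 40, 79^64 ≡ 24, 79^128 ≡ 182 (mod 197).
Test 79^d mod 197 for each divisor d in increasing order:
79^1 ≡ 79
79^2 ≡ 134
79^4 ≡ 29
79^7 = 79^4·79^2·79^1 ≡ 68
79^14 = 79^8·79^4·79^2 ≡ 93
79^28 = 79^16·79^8·79^4 ≡ 178
79^49 = 79^32·79^16·79^1 ≡ 14
79^98 = 79^64·79^32·79^2 ≡ 196
79^196 = 79^128·79^64·79^4 ≡ 1  ← first divisor giving 1
The order is 196.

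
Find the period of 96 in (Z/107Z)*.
106

107 is prime, so ord(96) divides φ(107) = 106.
Divisors of 106: 1, 2, 53, 106.
Repeated squaring: 96^1 ≡ 96, 96^2 ≡ 14, 96^4 ≡ 89, 96^8 ≡ 3, 96^16 ≡ 9, 96^32 ≡ 81, 96^64 ≡ 34 (mod 107).
Test 96^d mod 107 for each divisor d in increasing order:
96^1 ≡ 96
96^2 ≡ 14
96^53 = 96^32·96^16·96^4·96^1 ≡ 106
96^106 = 96^64·96^32·96^8·96^2 ≡ 1  ← first divisor giving 1
The order is 106.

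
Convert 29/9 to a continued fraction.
[3; 4, 2]

Euclidean algorithm steps:
29 = 3 × 9 + 2
9 = 4 × 2 + 1
2 = 2 × 1 + 0
Continued fraction: [3; 4, 2]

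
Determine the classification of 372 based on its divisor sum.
abundant

Proper divisors of 372: sum = 1 + 2 + 3 + 4 + 6 + 12 + 31 + 62 + 93 + 124 + 186 = 524
Since 524 > 372, 372 is abundant.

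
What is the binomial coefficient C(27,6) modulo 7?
1

Using Lucas' theorem:
Write n=27 and k=6 in base 7:
n in base 7: [3, 6]
k in base 7: [0, 6]
C(27,6) mod 7 = ∏ C(n_i, k_i) mod 7
Digit binomials (mod 7): C(3,0) = 1; C(6,6) = 1
Product: 1 × 1 = 1 ≡ 1 (mod 7)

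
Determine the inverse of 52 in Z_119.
103

gcd(52, 119) = 1, so the inverse exists.
Extended Euclidean algorithm on (119, 52):
119 = 2 × 52 + 15  ⟹  15 = (1)·119 + (-2)·52
52 = 3 × 15 + 7  ⟹  7 = (-3)·119 + (7)·52
15 = 2 × 7 + 1  ⟹  1 = (7)·119 + (-16)·52
So (-16)·52 ≡ 1 (mod 119), i.e. 52^(-1) ≡ -16 ≡ 103 (mod 119).
Check: 52 × 103 = 5356 ≡ 1 (mod 119)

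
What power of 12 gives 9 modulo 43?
26

Baby-step giant-step with step n = ⌈√43⌉ = 7.
Baby steps 12^j mod 43 (j:value) for j=0..6: 0:1, 1:12, 2:15, 3:8, 4:10, 5:34, 6:21.
Giant-step multiplier: 12^(-7) ≡ 12^(42-7) = 12^35 ≡ 7 (mod 43).
Giant steps γ_i = 9·7^i mod 43: γ_0=9, γ_1=20, γ_2=11, γ_3=34 (in table at j=5).
x = i·n + j = 3·7 + 5 = 26.
Check: 12^26 ≡ 9 (mod 43).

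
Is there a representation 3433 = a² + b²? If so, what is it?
27² + 52² (a=27, b=52)

Factorization: 3433 = 3433
By Fermat: n is sum of two squares iff every prime p ≡ 3 (mod 4) appears to even power.
All primes ≡ 3 (mod 4) appear to even power.
Search a = 0, 1, 2, … for 3433 - a² a perfect square: first hit at a = 27: 3433 - 729 = 2704 = 52².
3433 = 27² + 52² = 729 + 2704 ✓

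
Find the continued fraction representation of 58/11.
[5; 3, 1, 2]

Euclidean algorithm steps:
58 = 5 × 11 + 3
11 = 3 × 3 + 2
3 = 1 × 2 + 1
2 = 2 × 1 + 0
Continued fraction: [5; 3, 1, 2]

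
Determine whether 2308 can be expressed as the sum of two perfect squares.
2² + 48² (a=2, b=48)

Factorization: 2308 = 2^2 × 577
By Fermat: n is sum of two squares iff every prime p ≡ 3 (mod 4) appears to even power.
All primes ≡ 3 (mod 4) appear to even power.
Search a = 0, 1, 2, … for 2308 - a² a perfect square: first hit at a = 2: 2308 - 4 = 2304 = 48².
2308 = 2² + 48² = 4 + 2304 ✓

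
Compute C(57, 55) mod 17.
15

Using Lucas' theorem:
Write n=57 and k=55 in base 17:
n in base 17: [3, 6]
k in base 17: [3, 4]
C(57,55) mod 17 = ∏ C(n_i, k_i) mod 17
Digit binomials (mod 17): C(3,3) = 1; C(6,4) = 15
Product: 1 × 15 = 15 ≡ 15 (mod 17)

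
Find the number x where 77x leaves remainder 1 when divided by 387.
191

gcd(77, 387) = 1, so the inverse exists.
Extended Euclidean algorithm on (387, 77):
387 = 5 × 77 + 2  ⟹  2 = (1)·387 + (-5)·77
77 = 38 × 2 + 1  ⟹  1 = (-38)·387 + (191)·77
So (191)·77 ≡ 1 (mod 387), i.e. 77^(-1) ≡ 191 (mod 387).
Check: 77 × 191 = 14707 ≡ 1 (mod 387)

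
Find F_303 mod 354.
292

Matrix identity: Q^n = [[F_(n+1), F_n], [F_n, F_(n-1)]] with Q = [[1,1],[1,0]].
n = 303 = 100101111₂. Square-and-multiply, entries mod 354:
Q^1 = [[1,1],[1,0]]
Q^2 = (Q^1)² = [[2,1],[1,1]]
Q^4 = (Q^2)² = [[5,3],[3,2]]
Q^9 = (Q^4)²·Q = [[55,34],[34,21]]
Q^18 = (Q^9)² = [[287,106],[106,181]]
Q^37 = (Q^18)²·Q = [[197,149],[149,48]]
Q^75 = (Q^37)²·Q = [[165,122],[122,43]]
Q^151 = (Q^75)²·Q = [[225,337],[337,242]]
Q^303 = (Q^151)²·Q = [[141,292],[292,203]]
F_303 mod 354 = Q^303[0][1] = 292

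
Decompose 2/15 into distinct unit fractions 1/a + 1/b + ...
1/8 + 1/120

Greedy algorithm:
2/15: ceiling(15/2) = 8, use 1/8
1/120: ceiling(120/1) = 120, use 1/120
Result: 2/15 = 1/8 + 1/120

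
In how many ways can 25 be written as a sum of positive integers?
1958

p(n) counts ways to write n as a sum of positive integers (order ignored).
Euler's pentagonal recurrence: p(k) = p(k-1) + p(k-2) - p(k-5) - p(k-7) + p(k-12) + p(k-15) - ... (offsets j(3j∓1)/2, signs ++--, p(0)=1, p(<0)=0).
DP table for k = 0..24: p(0)=1, p(1)=1, p(2)=2, p(3)=3, p(4)=5, p(5)=7, p(6)=11, p(7)=15, p(8)=22, p(9)=30, p(10)=42, p(11)=56, p(12)=77, p(13)=101, p(14)=135, p(15)=176, p(16)=231, p(17)=297, p(18)=385, p(19)=490, p(20)=627, p(21)=792, p(22)=1002, p(23)=1255, p(24)=1575.
Final step: p(25) = p(24) + p(23) - p(20) - p(18) + p(13) + p(10) - p(3)
= 1575 + 1255 - 627 - 385 + 101 + 42 - 3
= 1958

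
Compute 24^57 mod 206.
134

Repeated squaring. Binary of 57 = 111001.
24^1 ≡ 24 (mod 206); 24^2 ≡ 164 (mod 206); 24^4 ≡ 116 (mod 206); 24^8 ≡ 66 (mod 206); 24^16 ≡ 30 (mod 206); 24^32 ≡ 76 (mod 206)
24^57 = 24^1 × 24^8 × 24^16 × 24^32 ≡ 134 (mod 206)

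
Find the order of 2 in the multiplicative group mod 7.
3

7 is prime, so ord(2) divides φ(7) = 6.
Divisors of 6: 1, 2, 3, 6.
Repeated squaring: 2^1 ≡ 2, 2^2 ≡ 4, 2^4 ≡ 2 (mod 7).
Test 2^d mod 7 for each divisor d in increasing order:
2^1 ≡ 2
2^2 ≡ 4
2^3 = 2^2·2^1 ≡ 1  ← first divisor giving 1
The order is 3.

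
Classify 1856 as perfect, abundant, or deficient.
abundant

Proper divisors of 1856: sum = 1 + 2 + 4 + 8 + 16 + 29 + 32 + 58 + 64 + 116 + 232 + 464 + 928 = 1954
Since 1954 > 1856, 1856 is abundant.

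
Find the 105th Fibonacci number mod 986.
274

Matrix identity: Q^n = [[F_(n+1), F_n], [F_n, F_(n-1)]] with Q = [[1,1],[1,0]].
n = 105 = 1101001₂. Square-and-multiply, entries mod 986:
Q^1 = [[1,1],[1,0]]
Q^3 = (Q^1)²·Q = [[3,2],[2,1]]
Q^6 = (Q^3)² = [[13,8],[8,5]]
Q^13 = (Q^6)²·Q = [[377,233],[233,144]]
Q^26 = (Q^13)² = [[204,115],[115,89]]
Q^52 = (Q^26)² = [[611,171],[171,440]]
Q^105 = (Q^52)²·Q = [[543,274],[274,269]]
F_105 mod 986 = Q^105[0][1] = 274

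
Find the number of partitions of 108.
483502844

p(n) counts ways to write n as a sum of positive integers (order ignored).
Euler's pentagonal recurrence: p(k) = p(k-1) + p(k-2) - p(k-5) - p(k-7) + p(k-12) + p(k-15) - ... (offsets j(3j∓1)/2, signs ++--, p(0)=1, p(<0)=0).
DP table for k = 0..107: p(0)=1, p(1)=1, p(2)=2, p(3)=3, p(4)=5, p(5)=7, p(6)=11, p(7)=15, p(8)=22, p(9)=30, p(10)=42, p(11)=56, p(12)=77, p(13)=101, p(14)=135, p(15)=176, p(16)=231, p(17)=297, p(18)=385, p(19)=490, p(20)=627, p(21)=792, p(22)=1002, p(23)=1255, p(24)=1575, p(25)=1958, p(26)=2436, p(27)=3010, p(28)=3718, p(29)=4565, p(30)=5604, p(31)=6842, p(32)=8349, p(33)=10143, p(34)=12310, p(35)=14883, p(36)=17977, p(37)=21637, p(38)=26015, p(39)=31185, p(40)=37338, p(41)=44583, p(42)=53174, p(43)=63261, p(44)=75175, p(45)=89134, p(46)=105558, p(47)=124754, p(48)=147273, p(49)=173525, p(50)=204226, p(51)=239943, p(52)=281589, p(53)=329931, p(54)=386155, p(55)=451276, p(56)=526823, p(57)=614154, p(58)=715220, p(59)=831820, p(60)=966467, p(61)=1121505, p(62)=1300156, p(63)=1505499, p(64)=1741630, p(65)=2012558, p(66)=2323520, p(67)=2679689, p(68)=3087735, p(69)=3554345, p(70)=4087968, p(71)=4697205, p(72)=5392783, p(73)=6185689, p(74)=7089500, p(75)=8118264, p(76)=9289091, p(77)=10619863, p(78)=12132164, p(79)=13848650, p(80)=15796476, p(81)=18004327, p(82)=20506255, p(83)=23338469, p(84)=26543660, p(85)=30167357, p(86)=34262962, p(87)=38887673, p(88)=44108109, p(89)=49995925, p(90)=56634173, p(91)=64112359, p(92)=72533807, p(93)=82010177, p(94)=92669720, p(95)=104651419, p(96)=118114304, p(97)=133230930, p(98)=150198136, p(99)=169229875, p(100)=190569292, p(101)=214481126, p(102)=241265379, p(103)=271248950, p(104)=304801365, p(105)=342325709, p(106)=384276336, p(107)=431149389.
Final step: p(108) = p(107) + p(106) - p(103) - p(101) + p(96) + p(93) - p(86) - p(82) + p(73) + p(68) - p(57) - p(51) + p(38) + p(31) - p(16) - p(8)
= 431149389 + 384276336 - 271248950 - 214481126 + 118114304 + 82010177 - 34262962 - 20506255 + 6185689 + 3087735 - 614154 - 239943 + 26015 + 6842 - 231 - 22
= 483502844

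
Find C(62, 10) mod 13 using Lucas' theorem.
1

Using Lucas' theorem:
Write n=62 and k=10 in base 13:
n in base 13: [4, 10]
k in base 13: [0, 10]
C(62,10) mod 13 = ∏ C(n_i, k_i) mod 13
Digit binomials (mod 13): C(4,0) = 1; C(10,10) = 1
Product: 1 × 1 = 1 ≡ 1 (mod 13)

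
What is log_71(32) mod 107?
87

Baby-step giant-step with step n = ⌈√107⌉ = 11.
Baby steps 71^j mod 107 (j:value) for j=0..10: 0:1, 1:71, 2:12, 3:103, 4:37, 5:59, 6:16, 7:66, 8:85, 9:43, 10:57.
Giant-step multiplier: 71^(-11) ≡ 71^(106-11) = 71^95 ≡ 45 (mod 107).
Giant steps γ_i = 32·45^i mod 107: γ_0=32, γ_1=49, γ_2=65, γ_3=36, γ_4=15, γ_5=33, γ_6=94, γ_7=57 (in table at j=10).
x = i·n + j = 7·11 + 10 = 87.
Check: 71^87 ≡ 32 (mod 107).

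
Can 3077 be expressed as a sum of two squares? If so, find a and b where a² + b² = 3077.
26² + 49² (a=26, b=49)

Factorization: 3077 = 17 × 181
By Fermat: n is sum of two squares iff every prime p ≡ 3 (mod 4) appears to even power.
All primes ≡ 3 (mod 4) appear to even power.
Search a = 0, 1, 2, … for 3077 - a² a perfect square: first hit at a = 26: 3077 - 676 = 2401 = 49².
3077 = 26² + 49² = 676 + 2401 ✓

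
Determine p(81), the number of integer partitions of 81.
18004327

p(n) counts ways to write n as a sum of positive integers (order ignored).
Euler's pentagonal recurrence: p(k) = p(k-1) + p(k-2) - p(k-5) - p(k-7) + p(k-12) + p(k-15) - ... (offsets j(3j∓1)/2, signs ++--, p(0)=1, p(<0)=0).
DP table for k = 0..80: p(0)=1, p(1)=1, p(2)=2, p(3)=3, p(4)=5, p(5)=7, p(6)=11, p(7)=15, p(8)=22, p(9)=30, p(10)=42, p(11)=56, p(12)=77, p(13)=101, p(14)=135, p(15)=176, p(16)=231, p(17)=297, p(18)=385, p(19)=490, p(20)=627, p(21)=792, p(22)=1002, p(23)=1255, p(24)=1575, p(25)=1958, p(26)=2436, p(27)=3010, p(28)=3718, p(29)=4565, p(30)=5604, p(31)=6842, p(32)=8349, p(33)=10143, p(34)=12310, p(35)=14883, p(36)=17977, p(37)=21637, p(38)=26015, p(39)=31185, p(40)=37338, p(41)=44583, p(42)=53174, p(43)=63261, p(44)=75175, p(45)=89134, p(46)=105558, p(47)=124754, p(48)=147273, p(49)=173525, p(50)=204226, p(51)=239943, p(52)=281589, p(53)=329931, p(54)=386155, p(55)=451276, p(56)=526823, p(57)=614154, p(58)=715220, p(59)=831820, p(60)=966467, p(61)=1121505, p(62)=1300156, p(63)=1505499, p(64)=1741630, p(65)=2012558, p(66)=2323520, p(67)=2679689, p(68)=3087735, p(69)=3554345, p(70)=4087968, p(71)=4697205, p(72)=5392783, p(73)=6185689, p(74)=7089500, p(75)=8118264, p(76)=9289091, p(77)=10619863, p(78)=12132164, p(79)=13848650, p(80)=15796476.
Final step: p(81) = p(80) + p(79) - p(76) - p(74) + p(69) + p(66) - p(59) - p(55) + p(46) + p(41) - p(30) - p(24) + p(11) + p(4)
= 15796476 + 13848650 - 9289091 - 7089500 + 3554345 + 2323520 - 831820 - 451276 + 105558 + 44583 - 5604 - 1575 + 56 + 5
= 18004327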